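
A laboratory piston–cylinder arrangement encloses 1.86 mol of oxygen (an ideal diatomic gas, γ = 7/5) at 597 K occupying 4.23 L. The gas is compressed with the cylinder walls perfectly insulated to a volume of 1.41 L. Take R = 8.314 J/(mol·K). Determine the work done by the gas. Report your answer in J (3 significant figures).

Adiabatic: TV^(γ−1) = const with γ = 7/5.
T₂ = T₁ (V₁/V₂)^(γ−1) = 597 × (4.23/1.41)^0.4 = 597 × 1.552 = 926.5 K.
W_by = nCᵥ(T₁ − T₂) = (1.86)(20.79)(597 − 926.5) = -12737 J.

W ≈ -12700 J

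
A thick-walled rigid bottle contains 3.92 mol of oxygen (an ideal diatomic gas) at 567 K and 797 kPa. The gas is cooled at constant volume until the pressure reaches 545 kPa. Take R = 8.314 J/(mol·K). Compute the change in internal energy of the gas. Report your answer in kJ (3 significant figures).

Constant volume ⇒ W = 0, so Q = ΔU = nCᵥΔT with Cᵥ = 5R/2 = 20.79 J/(mol·K).
At constant V, T₂/T₁ = P₂/P₁ ⇒ ΔT = T₁(P₂/P₁ − 1) = 567·(545/797 − 1) = -179.3 K.
ΔU = (3.92)(20.79)(-179.3) = -14607 J.

ΔU ≈ -14.6 kJ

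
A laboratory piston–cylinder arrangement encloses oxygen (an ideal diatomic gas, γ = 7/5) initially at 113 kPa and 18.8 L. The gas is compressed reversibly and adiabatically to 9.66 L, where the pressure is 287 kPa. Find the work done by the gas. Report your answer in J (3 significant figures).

Adiabatic: W = (P₁V₁ − P₂V₂)/(γ − 1) with γ = 7/5.
P₁V₁ = 2124 J, P₂V₂ = 2772 J.
W = (2124 − 2772) / 0.4 = -1620 J.

W ≈ -1620 J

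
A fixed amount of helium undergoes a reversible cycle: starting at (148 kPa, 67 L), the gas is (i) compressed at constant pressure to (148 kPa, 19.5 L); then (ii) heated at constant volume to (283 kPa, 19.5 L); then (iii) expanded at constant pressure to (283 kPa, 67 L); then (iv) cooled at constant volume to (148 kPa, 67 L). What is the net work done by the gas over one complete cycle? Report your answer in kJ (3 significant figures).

Constant-volume legs do no work.
W(i) = (148)(19.5 − 67) = -7030 J; W(iii) = (283)(67 − 19.5) = 13442 J.
W_net = -7030 + 13442 = 6412 J (the clockwise enclosed area).

W_net ≈ 6.41 kJ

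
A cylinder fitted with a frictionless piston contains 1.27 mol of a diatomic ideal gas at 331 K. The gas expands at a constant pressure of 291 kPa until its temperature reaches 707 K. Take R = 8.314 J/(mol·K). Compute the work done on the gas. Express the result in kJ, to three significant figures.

W ≈ -3.97 kJ

Isobaric: W = P ΔV = nR ΔT.
W = (1.27)(8.314)(707 − 331) = 3970 J.
Work on gas = −W_by = -3970 J.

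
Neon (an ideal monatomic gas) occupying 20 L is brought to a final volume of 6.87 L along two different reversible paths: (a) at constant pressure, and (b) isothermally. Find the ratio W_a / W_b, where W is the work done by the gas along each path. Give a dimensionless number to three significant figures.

W_a / W_b ≈ 0.614

Path (a) isobaric: W = P₁(V₂ − V₁) → W_a/(P₁V₁) = -0.6565.
Path (b) isothermal: W = P₁V₁ ln(V₂/V₁) → W_b/(P₁V₁) = -1.069.
W_a / W_b = -0.6565 / -1.069 = 0.6144.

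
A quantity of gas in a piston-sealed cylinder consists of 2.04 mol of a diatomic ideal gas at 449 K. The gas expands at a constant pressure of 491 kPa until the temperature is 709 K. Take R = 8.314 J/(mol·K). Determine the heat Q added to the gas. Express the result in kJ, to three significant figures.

Isobaric: W = nRΔT = (2.04)(8.314)(260) = 4410 J.
ΔU = nCᵥΔT with Cᵥ = 5R/2: ΔU = (2.04)(20.79)(260) = 11024 J.
Q = ΔU + W = 11024 + 4410 = 15434 J.

Q ≈ 15.4 kJ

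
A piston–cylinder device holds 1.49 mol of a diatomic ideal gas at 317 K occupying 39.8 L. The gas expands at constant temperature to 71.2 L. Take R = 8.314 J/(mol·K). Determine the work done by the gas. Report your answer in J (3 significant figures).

W ≈ 2280 J

Isothermal: W = nRT ln(V₂/V₁).
W = (1.49)(8.314)(317) × ln(71.2/39.8)
  = 3927 × 0.5816
W_by_gas = 2284 J.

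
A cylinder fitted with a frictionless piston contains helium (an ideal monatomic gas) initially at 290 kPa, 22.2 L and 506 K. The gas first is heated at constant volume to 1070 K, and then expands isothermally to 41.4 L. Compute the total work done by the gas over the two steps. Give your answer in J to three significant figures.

W_total ≈ 8480 J

Step 1 (isochoric): W = 0 (constant volume).
After step 1: P = 613.2 kPa (V unchanged).
Step 2 (isothermal): W = P₁V₁ ln(V₂/V₁) = (13614) ln(41.4/22.2) = 8484 J.
W_total = 0 + 8484 = 8484 J.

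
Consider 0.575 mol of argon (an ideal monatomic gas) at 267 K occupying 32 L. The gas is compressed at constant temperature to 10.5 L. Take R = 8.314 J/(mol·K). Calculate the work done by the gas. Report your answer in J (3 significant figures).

W ≈ -1420 J

Isothermal: W = nRT ln(V₂/V₁).
W = (0.575)(8.314)(267) × ln(10.5/32)
  = 1276 × -1.114
W_by_gas = -1422 J.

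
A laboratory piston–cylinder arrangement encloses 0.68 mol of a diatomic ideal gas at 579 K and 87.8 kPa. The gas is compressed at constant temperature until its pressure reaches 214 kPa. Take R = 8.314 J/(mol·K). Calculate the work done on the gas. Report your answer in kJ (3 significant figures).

Isothermal process: W = nRT ln(V₂/V₁) = nRT ln(P₁/P₂).
W = (0.68)(8.314)(579) × ln(87.8/214)
  = 3273 × ln(0.4103) = 3273 × -0.8909
W_by_gas = -2916 J; work on gas = −W_by = 2916 J.

W ≈ 2.92 kJ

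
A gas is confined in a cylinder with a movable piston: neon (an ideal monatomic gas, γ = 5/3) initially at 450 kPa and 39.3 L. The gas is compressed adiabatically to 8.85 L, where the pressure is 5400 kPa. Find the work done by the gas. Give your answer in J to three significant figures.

W ≈ -45200 J

Adiabatic: W = (P₁V₁ − P₂V₂)/(γ − 1) with γ = 5/3.
P₁V₁ = 17685 J, P₂V₂ = 47790 J.
W = (17685 − 47790) / 0.6667 = -45157 J.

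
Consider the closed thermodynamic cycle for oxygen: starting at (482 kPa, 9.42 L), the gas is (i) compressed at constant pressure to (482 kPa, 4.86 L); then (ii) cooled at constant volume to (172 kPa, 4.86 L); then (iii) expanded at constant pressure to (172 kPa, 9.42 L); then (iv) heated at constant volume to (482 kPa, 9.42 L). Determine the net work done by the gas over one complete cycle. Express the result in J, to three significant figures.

W_net ≈ -1410 J

Constant-volume legs do no work.
W(i) = (482)(4.86 − 9.42) = -2198 J; W(iii) = (172)(9.42 − 4.86) = 784.3 J.
W_net = -2198 + 784.3 = -1414 J (the counter-clockwise enclosed area).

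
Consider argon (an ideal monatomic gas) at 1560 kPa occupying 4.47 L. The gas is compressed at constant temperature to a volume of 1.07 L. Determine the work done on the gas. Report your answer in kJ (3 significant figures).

W ≈ 9.97 kJ

Isothermal: W = nRT ln(V₂/V₁) = P₁V₁ ln(V₂/V₁).
P₁V₁ = (1560 kPa)(4.47 L) = 6973 J.
W = 6973 × ln(1.07/4.47) = 6973 × -1.43
W_by_gas = -9970 J; work on gas = −W_by = 9970 J.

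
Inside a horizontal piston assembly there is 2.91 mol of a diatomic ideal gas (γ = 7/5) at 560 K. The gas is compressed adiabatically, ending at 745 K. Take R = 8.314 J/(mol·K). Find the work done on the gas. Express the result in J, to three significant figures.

Adiabatic ⇒ Q = 0, so W_by = −ΔU = nCᵥ(T₁ − T₂).
Cᵥ = 5R/2 = 20.79 J/(mol·K).
W = (2.91)(20.79)(560 − 745) = -11190 J.
Work on gas = −W_by = 11190 J.

W ≈ 11200 J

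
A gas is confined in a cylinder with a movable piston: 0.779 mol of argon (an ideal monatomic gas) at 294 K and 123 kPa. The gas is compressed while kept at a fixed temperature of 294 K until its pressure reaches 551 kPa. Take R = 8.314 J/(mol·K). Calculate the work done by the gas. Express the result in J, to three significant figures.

W ≈ -2860 J

Isothermal process: W = nRT ln(V₂/V₁) = nRT ln(P₁/P₂).
W = (0.779)(8.314)(294) × ln(123/551)
  = 1904 × ln(0.2232) = 1904 × -1.5
W_by_gas = -2855 J.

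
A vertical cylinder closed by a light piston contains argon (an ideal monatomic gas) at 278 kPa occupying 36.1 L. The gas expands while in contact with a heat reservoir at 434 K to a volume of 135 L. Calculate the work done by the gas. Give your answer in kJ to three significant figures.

W ≈ 13.2 kJ

Isothermal: W = nRT ln(V₂/V₁) = P₁V₁ ln(V₂/V₁).
P₁V₁ = (278 kPa)(36.1 L) = 10036 J.
W = 10036 × ln(135/36.1) = 10036 × 1.319
W_by_gas = 13237 J.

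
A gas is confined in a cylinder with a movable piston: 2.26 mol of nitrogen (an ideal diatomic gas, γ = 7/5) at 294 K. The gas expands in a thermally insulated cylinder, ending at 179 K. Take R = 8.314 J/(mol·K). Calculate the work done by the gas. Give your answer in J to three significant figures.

Adiabatic ⇒ Q = 0, so W_by = −ΔU = nCᵥ(T₁ − T₂).
Cᵥ = 5R/2 = 20.79 J/(mol·K).
W = (2.26)(20.79)(294 − 179) = 5402 J.

W ≈ 5400 J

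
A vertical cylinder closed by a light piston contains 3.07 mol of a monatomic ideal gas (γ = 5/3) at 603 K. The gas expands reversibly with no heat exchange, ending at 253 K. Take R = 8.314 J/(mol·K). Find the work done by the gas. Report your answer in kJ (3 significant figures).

W ≈ 13.4 kJ

Adiabatic ⇒ Q = 0, so W_by = −ΔU = nCᵥ(T₁ − T₂).
Cᵥ = 3R/2 = 12.47 J/(mol·K).
W = (3.07)(12.47)(603 − 253) = 13400 J.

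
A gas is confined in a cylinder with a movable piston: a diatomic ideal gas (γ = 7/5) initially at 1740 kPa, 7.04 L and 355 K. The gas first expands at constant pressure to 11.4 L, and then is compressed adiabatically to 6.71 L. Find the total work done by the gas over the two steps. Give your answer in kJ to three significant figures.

Step 1 (isobaric): W = PΔV = (1740 kPa)(11.4 − 7.04 L) = 7586 J.
After step 1: P = 1740 kPa, V = 11.4 L, T = 574.9 K.
Step 2 (adiabatic): W = (P₁V₁ − P₂V₂)/(γ−1) = (19836 − 24520)/0.4 = -11711 J.
W_total = 7586 − 11711 = -4125 J.

W_total ≈ -4.12 kJ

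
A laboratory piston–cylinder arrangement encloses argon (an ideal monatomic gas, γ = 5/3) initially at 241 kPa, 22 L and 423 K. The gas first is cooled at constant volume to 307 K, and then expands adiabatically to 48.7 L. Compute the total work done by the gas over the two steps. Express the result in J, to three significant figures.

W_total ≈ 2370 J

Step 1 (isochoric): W = 0 (constant volume).
After step 1: P = 174.9 kPa (V unchanged).
Step 2 (adiabatic): W = (P₁V₁ − P₂V₂)/(γ−1) = (3848 − 2266)/0.667 = 2374 J.
W_total = 0 + 2374 = 2374 J.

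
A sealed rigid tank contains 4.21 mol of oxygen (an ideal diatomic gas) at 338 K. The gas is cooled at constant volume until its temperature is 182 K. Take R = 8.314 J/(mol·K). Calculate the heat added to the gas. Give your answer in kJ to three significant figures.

Q ≈ -13.7 kJ

Constant volume ⇒ W = 0, so Q = ΔU = nCᵥΔT with Cᵥ = 5R/2 = 20.79 J/(mol·K).
ΔU = (4.21)(20.79)(182 − 338) = -13651 J.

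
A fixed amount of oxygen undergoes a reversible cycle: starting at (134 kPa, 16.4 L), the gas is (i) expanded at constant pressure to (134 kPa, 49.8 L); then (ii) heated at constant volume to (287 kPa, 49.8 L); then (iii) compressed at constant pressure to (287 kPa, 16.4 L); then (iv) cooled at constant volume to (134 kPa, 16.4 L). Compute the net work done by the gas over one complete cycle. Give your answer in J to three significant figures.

W_net ≈ -5110 J

Constant-volume legs do no work.
W(i) = (134)(49.8 − 16.4) = 4476 J; W(iii) = (287)(16.4 − 49.8) = -9586 J.
W_net = 4476 − 9586 = -5110 J (the counter-clockwise enclosed area).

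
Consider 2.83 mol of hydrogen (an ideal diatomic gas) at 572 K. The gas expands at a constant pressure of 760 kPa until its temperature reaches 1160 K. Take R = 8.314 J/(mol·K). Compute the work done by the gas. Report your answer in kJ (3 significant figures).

W ≈ 13.8 kJ

Isobaric: W = P ΔV = nR ΔT.
W = (2.83)(8.314)(1160 − 572) = 13835 J.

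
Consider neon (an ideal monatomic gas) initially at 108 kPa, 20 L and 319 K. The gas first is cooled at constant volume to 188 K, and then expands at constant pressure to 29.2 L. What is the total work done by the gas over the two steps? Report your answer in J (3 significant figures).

W_total ≈ 586 J

Step 1 (isochoric): W = 0 (constant volume).
After step 1: P = 63.65 kPa (V unchanged).
Step 2 (isobaric): W = PΔV = (63.65 kPa)(29.2 − 20 L) = 585.6 J.
W_total = 0 + 585.6 = 585.6 J.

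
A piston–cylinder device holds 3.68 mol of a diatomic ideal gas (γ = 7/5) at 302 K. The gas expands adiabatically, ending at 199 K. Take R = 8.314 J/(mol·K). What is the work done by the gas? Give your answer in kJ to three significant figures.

W ≈ 7.88 kJ

Adiabatic ⇒ Q = 0, so W_by = −ΔU = nCᵥ(T₁ − T₂).
Cᵥ = 5R/2 = 20.79 J/(mol·K).
W = (3.68)(20.79)(302 − 199) = 7878 J.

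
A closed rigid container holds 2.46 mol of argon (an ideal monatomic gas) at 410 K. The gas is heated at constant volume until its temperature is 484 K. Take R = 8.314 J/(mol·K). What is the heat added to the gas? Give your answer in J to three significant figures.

Constant volume ⇒ W = 0, so Q = ΔU = nCᵥΔT with Cᵥ = 3R/2 = 12.47 J/(mol·K).
ΔU = (2.46)(12.47)(484 − 410) = 2270 J.

Q ≈ 2270 J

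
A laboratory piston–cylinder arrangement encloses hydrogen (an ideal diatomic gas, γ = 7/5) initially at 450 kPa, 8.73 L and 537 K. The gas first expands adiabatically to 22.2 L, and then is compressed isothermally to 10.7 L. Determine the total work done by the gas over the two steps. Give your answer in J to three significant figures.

W_total ≈ 1090 J

Step 1 (adiabatic): W = (P₁V₁ − P₂V₂)/(γ−1) = (3928 − 2705)/0.4 = 3060 J.
After step 1: P = 121.8 kPa, V = 22.2 L, T = 369.7 K.
Step 2 (isothermal): W = P₁V₁ ln(V₂/V₁) = (2705) ln(10.7/22.2) = -1974 J.
W_total = 3060 − 1974 = 1086 J.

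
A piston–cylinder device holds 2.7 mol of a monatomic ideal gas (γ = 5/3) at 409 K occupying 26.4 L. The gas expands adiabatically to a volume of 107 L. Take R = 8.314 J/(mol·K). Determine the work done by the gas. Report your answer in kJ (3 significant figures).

W ≈ 8.35 kJ

Adiabatic: TV^(γ−1) = const with γ = 5/3.
T₂ = T₁ (V₁/V₂)^(γ−1) = 409 × (26.4/107)^0.667 = 409 × 0.3934 = 160.9 K.
W_by = nCᵥ(T₁ − T₂) = (2.7)(12.47)(409 − 160.9) = 8354 J.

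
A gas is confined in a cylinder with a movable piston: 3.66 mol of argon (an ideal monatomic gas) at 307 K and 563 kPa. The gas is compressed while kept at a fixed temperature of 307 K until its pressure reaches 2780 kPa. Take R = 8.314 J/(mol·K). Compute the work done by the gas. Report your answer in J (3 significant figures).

Isothermal process: W = nRT ln(V₂/V₁) = nRT ln(P₁/P₂).
W = (3.66)(8.314)(307) × ln(563/2780)
  = 9342 × ln(0.2025) = 9342 × -1.597
W_by_gas = -14918 J.

W ≈ -14900 J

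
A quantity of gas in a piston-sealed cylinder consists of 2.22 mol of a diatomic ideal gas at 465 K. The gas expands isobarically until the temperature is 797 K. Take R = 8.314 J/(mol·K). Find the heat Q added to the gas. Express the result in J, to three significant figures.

Q ≈ 21400 J

Isobaric: W = nRΔT = (2.22)(8.314)(332) = 6128 J.
ΔU = nCᵥΔT with Cᵥ = 5R/2: ΔU = (2.22)(20.79)(332) = 15319 J.
Q = ΔU + W = 15319 + 6128 = 21447 J.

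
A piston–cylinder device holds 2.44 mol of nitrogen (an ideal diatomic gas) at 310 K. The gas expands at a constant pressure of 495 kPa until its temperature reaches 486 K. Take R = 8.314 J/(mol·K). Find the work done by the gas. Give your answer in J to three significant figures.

W ≈ 3570 J

Isobaric: W = P ΔV = nR ΔT.
W = (2.44)(8.314)(486 − 310) = 3570 J.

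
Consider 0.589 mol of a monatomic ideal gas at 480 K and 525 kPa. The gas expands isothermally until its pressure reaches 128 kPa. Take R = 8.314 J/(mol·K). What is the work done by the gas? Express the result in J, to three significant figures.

Isothermal process: W = nRT ln(V₂/V₁) = nRT ln(P₁/P₂).
W = (0.589)(8.314)(480) × ln(525/128)
  = 2351 × ln(4.102) = 2351 × 1.411
W_by_gas = 3317 J.

W ≈ 3320 J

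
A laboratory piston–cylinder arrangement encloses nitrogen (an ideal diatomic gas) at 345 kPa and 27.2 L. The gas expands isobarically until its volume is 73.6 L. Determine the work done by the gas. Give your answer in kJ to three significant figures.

Isobaric: W = P ΔV.
W = (345 kPa)(73.6 − 27.2 L) = (345)(46.4) = 16008 J.

W ≈ 16.0 kJ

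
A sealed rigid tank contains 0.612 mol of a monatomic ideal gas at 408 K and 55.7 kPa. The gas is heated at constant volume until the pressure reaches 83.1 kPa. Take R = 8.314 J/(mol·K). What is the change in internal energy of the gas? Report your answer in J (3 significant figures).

ΔU ≈ 1530 J

Constant volume ⇒ W = 0, so Q = ΔU = nCᵥΔT with Cᵥ = 3R/2 = 12.47 J/(mol·K).
At constant V, T₂/T₁ = P₂/P₁ ⇒ ΔT = T₁(P₂/P₁ − 1) = 408·(83.1/55.7 − 1) = 200.7 K.
ΔU = (0.612)(12.47)(200.7) = 1532 J.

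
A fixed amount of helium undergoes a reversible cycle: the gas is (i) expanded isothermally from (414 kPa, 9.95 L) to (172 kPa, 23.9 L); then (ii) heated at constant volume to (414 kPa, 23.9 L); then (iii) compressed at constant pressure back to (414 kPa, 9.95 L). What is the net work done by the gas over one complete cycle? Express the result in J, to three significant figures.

Leg (i): W = PᵢVᵢ ln(V_f/Vᵢ) = (4119) ln(23.9/9.95) = 3610 J.
Leg (ii): W = 0.
Leg (iii): W = PΔV = (414)(9.95 − 23.9) = -5775 J.
W_net = 3610 − 5775 = -2166 J.

W_net ≈ -2170 J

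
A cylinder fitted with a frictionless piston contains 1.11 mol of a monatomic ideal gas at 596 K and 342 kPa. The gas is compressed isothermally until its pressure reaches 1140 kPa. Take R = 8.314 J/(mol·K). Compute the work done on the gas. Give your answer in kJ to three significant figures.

W ≈ 6.62 kJ

Isothermal process: W = nRT ln(V₂/V₁) = nRT ln(P₁/P₂).
W = (1.11)(8.314)(596) × ln(342/1140)
  = 5500 × ln(0.3) = 5500 × -1.204
W_by_gas = -6622 J; work on gas = −W_by = 6622 J.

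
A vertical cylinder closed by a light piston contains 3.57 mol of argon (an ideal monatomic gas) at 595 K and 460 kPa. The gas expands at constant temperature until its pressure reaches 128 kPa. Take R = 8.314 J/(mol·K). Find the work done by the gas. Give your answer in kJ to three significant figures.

Isothermal process: W = nRT ln(V₂/V₁) = nRT ln(P₁/P₂).
W = (3.57)(8.314)(595) × ln(460/128)
  = 17660 × ln(3.594) = 17660 × 1.279
W_by_gas = 22591 J.

W ≈ 22.6 kJ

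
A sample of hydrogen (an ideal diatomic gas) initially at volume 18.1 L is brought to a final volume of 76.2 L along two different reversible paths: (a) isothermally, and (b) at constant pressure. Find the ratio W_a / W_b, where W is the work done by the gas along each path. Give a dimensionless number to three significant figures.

W_a / W_b ≈ 0.448

Path (a) isothermal: W = P₁V₁ ln(V₂/V₁) → W_a/(P₁V₁) = 1.437.
Path (b) isobaric: W = P₁(V₂ − V₁) → W_b/(P₁V₁) = 3.21.
W_a / W_b = 1.437 / 3.21 = 0.4478.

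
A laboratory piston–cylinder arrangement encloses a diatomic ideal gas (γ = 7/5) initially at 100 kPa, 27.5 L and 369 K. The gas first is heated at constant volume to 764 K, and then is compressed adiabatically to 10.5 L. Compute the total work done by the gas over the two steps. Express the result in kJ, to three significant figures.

W_total ≈ -6.69 kJ

Step 1 (isochoric): W = 0 (constant volume).
After step 1: P = 207 kPa (V unchanged).
Step 2 (adiabatic): W = (P₁V₁ − P₂V₂)/(γ−1) = (5694 − 8369)/0.4 = -6687 J.
W_total = 0 − 6687 = -6687 J.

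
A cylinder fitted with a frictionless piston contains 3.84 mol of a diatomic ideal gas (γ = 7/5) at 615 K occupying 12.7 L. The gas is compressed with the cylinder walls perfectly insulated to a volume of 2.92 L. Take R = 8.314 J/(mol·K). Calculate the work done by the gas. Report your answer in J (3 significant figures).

Adiabatic: TV^(γ−1) = const with γ = 7/5.
T₂ = T₁ (V₁/V₂)^(γ−1) = 615 × (12.7/2.92)^0.4 = 615 × 1.8 = 1107 K.
W_by = nCᵥ(T₁ − T₂) = (3.84)(20.79)(615 − 1107) = -39288 J.

W ≈ -39300 J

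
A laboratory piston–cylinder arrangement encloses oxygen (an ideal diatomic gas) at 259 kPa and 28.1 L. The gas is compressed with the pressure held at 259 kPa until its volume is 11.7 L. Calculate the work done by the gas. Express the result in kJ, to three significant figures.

W ≈ -4.25 kJ

Isobaric: W = P ΔV.
W = (259 kPa)(11.7 − 28.1 L) = (259)(-16.4) = -4248 J.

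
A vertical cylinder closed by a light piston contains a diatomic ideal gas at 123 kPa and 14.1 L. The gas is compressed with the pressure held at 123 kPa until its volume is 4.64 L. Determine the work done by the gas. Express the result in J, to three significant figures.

W ≈ -1160 J

Isobaric: W = P ΔV.
W = (123 kPa)(4.64 − 14.1 L) = (123)(-9.46) = -1164 J.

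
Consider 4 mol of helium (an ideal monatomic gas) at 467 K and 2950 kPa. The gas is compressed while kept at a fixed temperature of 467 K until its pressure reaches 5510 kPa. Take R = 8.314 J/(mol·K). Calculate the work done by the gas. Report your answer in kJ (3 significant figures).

W ≈ -9.70 kJ

Isothermal process: W = nRT ln(V₂/V₁) = nRT ln(P₁/P₂).
W = (4)(8.314)(467) × ln(2950/5510)
  = 15531 × ln(0.5354) = 15531 × -0.6248
W_by_gas = -9703 J.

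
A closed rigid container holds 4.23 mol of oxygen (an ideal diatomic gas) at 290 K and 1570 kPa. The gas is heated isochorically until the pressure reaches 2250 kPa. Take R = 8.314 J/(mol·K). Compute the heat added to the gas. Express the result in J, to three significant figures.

Constant volume ⇒ W = 0, so Q = ΔU = nCᵥΔT with Cᵥ = 5R/2 = 20.79 J/(mol·K).
At constant V, T₂/T₁ = P₂/P₁ ⇒ ΔT = T₁(P₂/P₁ − 1) = 290·(2250/1570 − 1) = 125.6 K.
ΔU = (4.23)(20.79)(125.6) = 11043 J.

Q ≈ 11000 J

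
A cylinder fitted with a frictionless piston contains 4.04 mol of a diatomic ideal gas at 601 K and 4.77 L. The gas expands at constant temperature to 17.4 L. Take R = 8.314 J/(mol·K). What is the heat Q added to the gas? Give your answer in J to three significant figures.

Isothermal ⇒ ΔU = 0, so Q = W = nRT ln(V₂/V₁).
Q = (4.04)(8.314)(601) ln(17.4/4.77) = 20187 × 1.294 = 26124 J.

Q ≈ 26100 J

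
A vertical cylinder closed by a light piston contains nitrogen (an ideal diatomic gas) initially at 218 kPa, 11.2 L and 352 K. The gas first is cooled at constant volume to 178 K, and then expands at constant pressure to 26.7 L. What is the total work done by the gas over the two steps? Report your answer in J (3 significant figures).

W_total ≈ 1710 J

Step 1 (isochoric): W = 0 (constant volume).
After step 1: P = 110.2 kPa (V unchanged).
Step 2 (isobaric): W = PΔV = (110.2 kPa)(26.7 − 11.2 L) = 1709 J.
W_total = 0 + 1709 = 1709 J.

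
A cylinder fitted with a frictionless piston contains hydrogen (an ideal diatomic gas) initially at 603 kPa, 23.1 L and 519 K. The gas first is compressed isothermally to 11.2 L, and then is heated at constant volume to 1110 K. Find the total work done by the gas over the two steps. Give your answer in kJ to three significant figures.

W_total ≈ -10.1 kJ

Step 1 (isothermal): W = P₁V₁ ln(V₂/V₁) = (13929) ln(11.2/23.1) = -10084 J.
Step 2 (isochoric): W = 0 (constant volume).
W_total = -10084 + 0 = -10084 J.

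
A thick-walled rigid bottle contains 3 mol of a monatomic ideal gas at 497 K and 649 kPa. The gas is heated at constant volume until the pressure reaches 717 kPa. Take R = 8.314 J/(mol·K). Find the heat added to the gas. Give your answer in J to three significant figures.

Q ≈ 1950 J

Constant volume ⇒ W = 0, so Q = ΔU = nCᵥΔT with Cᵥ = 3R/2 = 12.47 J/(mol·K).
At constant V, T₂/T₁ = P₂/P₁ ⇒ ΔT = T₁(P₂/P₁ − 1) = 497·(717/649 − 1) = 52.07 K.
ΔU = (3)(12.47)(52.07) = 1948 J.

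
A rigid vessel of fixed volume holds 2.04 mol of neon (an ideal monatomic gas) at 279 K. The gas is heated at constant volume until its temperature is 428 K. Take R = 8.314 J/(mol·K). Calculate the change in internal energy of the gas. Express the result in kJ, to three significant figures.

ΔU ≈ 3.79 kJ

Constant volume ⇒ W = 0, so Q = ΔU = nCᵥΔT with Cᵥ = 3R/2 = 12.47 J/(mol·K).
ΔU = (2.04)(12.47)(428 − 279) = 3791 J.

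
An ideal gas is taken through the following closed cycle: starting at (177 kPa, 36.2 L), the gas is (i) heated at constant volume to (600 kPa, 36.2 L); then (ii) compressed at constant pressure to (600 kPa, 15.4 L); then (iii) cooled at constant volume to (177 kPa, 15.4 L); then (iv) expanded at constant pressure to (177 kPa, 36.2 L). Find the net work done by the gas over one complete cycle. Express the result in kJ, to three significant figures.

Constant-volume legs do no work.
W(ii) = (600)(15.4 − 36.2) = -12480 J; W(iv) = (177)(36.2 − 15.4) = 3682 J.
W_net = -12480 + 3682 = -8798 J (the counter-clockwise enclosed area).

W_net ≈ -8.80 kJ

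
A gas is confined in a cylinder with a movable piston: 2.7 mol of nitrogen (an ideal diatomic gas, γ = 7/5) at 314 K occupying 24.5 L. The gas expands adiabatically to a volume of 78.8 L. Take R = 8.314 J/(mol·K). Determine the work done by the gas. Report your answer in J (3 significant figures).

Adiabatic: TV^(γ−1) = const with γ = 7/5.
T₂ = T₁ (V₁/V₂)^(γ−1) = 314 × (24.5/78.8)^0.4 = 314 × 0.6267 = 196.8 K.
W_by = nCᵥ(T₁ − T₂) = (2.7)(20.79)(314 − 196.8) = 6578 J.

W ≈ 6580 J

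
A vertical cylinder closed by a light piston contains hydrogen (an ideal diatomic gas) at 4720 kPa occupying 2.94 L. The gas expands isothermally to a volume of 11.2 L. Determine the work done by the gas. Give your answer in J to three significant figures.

Isothermal: W = nRT ln(V₂/V₁) = P₁V₁ ln(V₂/V₁).
P₁V₁ = (4720 kPa)(2.94 L) = 13877 J.
W = 13877 × ln(11.2/2.94) = 13877 × 1.338
W_by_gas = 18560 J.

W ≈ 18600 J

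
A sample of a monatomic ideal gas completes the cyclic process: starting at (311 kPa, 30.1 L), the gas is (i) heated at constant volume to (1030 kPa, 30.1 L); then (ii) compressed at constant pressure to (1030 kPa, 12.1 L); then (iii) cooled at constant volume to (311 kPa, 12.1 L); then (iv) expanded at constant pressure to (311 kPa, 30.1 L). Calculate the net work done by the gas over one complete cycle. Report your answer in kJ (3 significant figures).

Constant-volume legs do no work.
W(ii) = (1030)(12.1 − 30.1) = -18540 J; W(iv) = (311)(30.1 − 12.1) = 5598 J.
W_net = -18540 + 5598 = -12942 J (the counter-clockwise enclosed area).

W_net ≈ -12.9 kJ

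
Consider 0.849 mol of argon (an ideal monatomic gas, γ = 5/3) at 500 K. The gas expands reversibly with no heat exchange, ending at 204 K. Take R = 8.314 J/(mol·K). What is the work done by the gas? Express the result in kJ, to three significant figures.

Adiabatic ⇒ Q = 0, so W_by = −ΔU = nCᵥ(T₁ − T₂).
Cᵥ = 3R/2 = 12.47 J/(mol·K).
W = (0.849)(12.47)(500 − 204) = 3134 J.

W ≈ 3.13 kJ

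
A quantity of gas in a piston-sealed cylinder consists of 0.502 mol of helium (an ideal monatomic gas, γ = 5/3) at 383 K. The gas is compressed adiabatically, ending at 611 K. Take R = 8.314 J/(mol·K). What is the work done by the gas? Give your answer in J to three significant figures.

Adiabatic ⇒ Q = 0, so W_by = −ΔU = nCᵥ(T₁ − T₂).
Cᵥ = 3R/2 = 12.47 J/(mol·K).
W = (0.502)(12.47)(383 − 611) = -1427 J.

W ≈ -1430 J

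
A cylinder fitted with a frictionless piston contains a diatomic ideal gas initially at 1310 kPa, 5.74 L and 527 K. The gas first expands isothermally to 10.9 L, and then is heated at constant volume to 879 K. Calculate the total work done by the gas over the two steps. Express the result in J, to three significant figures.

W_total ≈ 4820 J

Step 1 (isothermal): W = P₁V₁ ln(V₂/V₁) = (7519) ln(10.9/5.74) = 4822 J.
Step 2 (isochoric): W = 0 (constant volume).
W_total = 4822 + 0 = 4822 J.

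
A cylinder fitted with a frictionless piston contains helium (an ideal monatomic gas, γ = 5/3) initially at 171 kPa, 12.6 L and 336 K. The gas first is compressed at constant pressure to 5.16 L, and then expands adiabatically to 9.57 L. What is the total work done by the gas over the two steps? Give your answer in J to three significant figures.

W_total ≈ -825 J

Step 1 (isobaric): W = PΔV = (171 kPa)(5.16 − 12.6 L) = -1272 J.
After step 1: P = 171 kPa, V = 5.16 L, T = 137.6 K.
Step 2 (adiabatic): W = (P₁V₁ − P₂V₂)/(γ−1) = (882.4 − 584.5)/0.667 = 446.8 J.
W_total = -1272 + 446.8 = -825.5 J.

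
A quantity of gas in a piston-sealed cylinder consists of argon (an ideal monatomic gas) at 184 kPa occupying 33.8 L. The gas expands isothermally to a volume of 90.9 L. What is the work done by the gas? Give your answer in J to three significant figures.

Isothermal: W = nRT ln(V₂/V₁) = P₁V₁ ln(V₂/V₁).
P₁V₁ = (184 kPa)(33.8 L) = 6219 J.
W = 6219 × ln(90.9/33.8) = 6219 × 0.9893
W_by_gas = 6153 J.

W ≈ 6150 J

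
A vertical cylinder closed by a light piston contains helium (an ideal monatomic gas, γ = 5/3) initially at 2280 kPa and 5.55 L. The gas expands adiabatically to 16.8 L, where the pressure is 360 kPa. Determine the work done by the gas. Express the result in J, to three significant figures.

Adiabatic: W = (P₁V₁ − P₂V₂)/(γ − 1) with γ = 5/3.
P₁V₁ = 12654 J, P₂V₂ = 6048 J.
W = (12654 − 6048) / 0.6667 = 9909 J.

W ≈ 9910 J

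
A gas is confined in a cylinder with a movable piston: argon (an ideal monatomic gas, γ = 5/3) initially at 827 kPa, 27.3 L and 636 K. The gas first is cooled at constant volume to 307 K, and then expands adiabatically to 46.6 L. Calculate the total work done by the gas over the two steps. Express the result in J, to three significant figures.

W_total ≈ 4900 J

Step 1 (isochoric): W = 0 (constant volume).
After step 1: P = 399.2 kPa (V unchanged).
Step 2 (adiabatic): W = (P₁V₁ − P₂V₂)/(γ−1) = (10898 − 7630)/0.667 = 4902 J.
W_total = 0 + 4902 = 4902 J.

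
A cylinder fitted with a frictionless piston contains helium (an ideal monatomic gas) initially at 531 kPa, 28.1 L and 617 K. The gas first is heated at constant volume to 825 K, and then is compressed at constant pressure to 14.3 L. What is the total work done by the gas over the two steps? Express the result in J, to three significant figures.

Step 1 (isochoric): W = 0 (constant volume).
After step 1: P = 710 kPa (V unchanged).
Step 2 (isobaric): W = PΔV = (710 kPa)(14.3 − 28.1 L) = -9798 J.
W_total = 0 − 9798 = -9798 J.

W_total ≈ -9800 J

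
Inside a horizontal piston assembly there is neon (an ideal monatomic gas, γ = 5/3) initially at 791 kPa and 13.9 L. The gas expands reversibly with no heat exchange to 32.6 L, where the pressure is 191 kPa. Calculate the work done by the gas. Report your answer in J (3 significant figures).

Adiabatic: W = (P₁V₁ − P₂V₂)/(γ − 1) with γ = 5/3.
P₁V₁ = 10995 J, P₂V₂ = 6227 J.
W = (10995 − 6227) / 0.6667 = 7152 J.

W ≈ 7150 J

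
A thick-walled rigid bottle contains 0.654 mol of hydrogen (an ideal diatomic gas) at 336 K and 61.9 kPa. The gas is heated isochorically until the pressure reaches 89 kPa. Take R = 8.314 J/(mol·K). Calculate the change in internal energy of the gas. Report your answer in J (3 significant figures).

Constant volume ⇒ W = 0, so Q = ΔU = nCᵥΔT with Cᵥ = 5R/2 = 20.79 J/(mol·K).
At constant V, T₂/T₁ = P₂/P₁ ⇒ ΔT = T₁(P₂/P₁ − 1) = 336·(89/61.9 − 1) = 147.1 K.
ΔU = (0.654)(20.79)(147.1) = 2000 J.

ΔU ≈ 2000 J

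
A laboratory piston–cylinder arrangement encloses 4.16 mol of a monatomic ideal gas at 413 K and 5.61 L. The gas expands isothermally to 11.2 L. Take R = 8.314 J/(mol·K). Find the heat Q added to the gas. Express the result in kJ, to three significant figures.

Isothermal ⇒ ΔU = 0, so Q = W = nRT ln(V₂/V₁).
Q = (4.16)(8.314)(413) ln(11.2/5.61) = 14284 × 0.6914 = 9876 J.

Q ≈ 9.88 kJ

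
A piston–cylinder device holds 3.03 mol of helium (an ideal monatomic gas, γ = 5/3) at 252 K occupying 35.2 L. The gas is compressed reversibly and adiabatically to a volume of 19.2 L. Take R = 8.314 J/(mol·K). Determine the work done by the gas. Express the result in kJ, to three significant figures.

Adiabatic: TV^(γ−1) = const with γ = 5/3.
T₂ = T₁ (V₁/V₂)^(γ−1) = 252 × (35.2/19.2)^0.667 = 252 × 1.498 = 377.5 K.
W_by = nCᵥ(T₁ − T₂) = (3.03)(12.47)(252 − 377.5) = -4742 J.

W ≈ -4.74 kJ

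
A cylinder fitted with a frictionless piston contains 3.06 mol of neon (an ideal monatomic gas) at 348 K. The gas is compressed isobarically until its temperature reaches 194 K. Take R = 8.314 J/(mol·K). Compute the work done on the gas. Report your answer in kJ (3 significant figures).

Isobaric: W = P ΔV = nR ΔT.
W = (3.06)(8.314)(194 − 348) = -3918 J.
Work on gas = −W_by = 3918 J.

W ≈ 3.92 kJ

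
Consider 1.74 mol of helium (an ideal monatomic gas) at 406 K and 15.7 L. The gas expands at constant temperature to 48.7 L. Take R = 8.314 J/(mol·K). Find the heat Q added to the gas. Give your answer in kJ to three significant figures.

Isothermal ⇒ ΔU = 0, so Q = W = nRT ln(V₂/V₁).
Q = (1.74)(8.314)(406) ln(48.7/15.7) = 5873 × 1.132 = 6649 J.

Q ≈ 6.65 kJ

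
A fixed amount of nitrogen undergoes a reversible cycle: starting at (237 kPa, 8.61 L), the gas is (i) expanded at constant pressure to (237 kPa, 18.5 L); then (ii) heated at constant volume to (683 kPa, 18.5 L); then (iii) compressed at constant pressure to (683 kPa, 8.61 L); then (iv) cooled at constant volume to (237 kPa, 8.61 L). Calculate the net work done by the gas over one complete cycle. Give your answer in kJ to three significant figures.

Constant-volume legs do no work.
W(i) = (237)(18.5 − 8.61) = 2344 J; W(iii) = (683)(8.61 − 18.5) = -6755 J.
W_net = 2344 − 6755 = -4411 J (the counter-clockwise enclosed area).

W_net ≈ -4.41 kJ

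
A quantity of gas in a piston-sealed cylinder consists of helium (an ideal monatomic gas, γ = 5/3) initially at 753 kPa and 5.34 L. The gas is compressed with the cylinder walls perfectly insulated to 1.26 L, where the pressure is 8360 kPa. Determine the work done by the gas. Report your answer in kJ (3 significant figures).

Adiabatic: W = (P₁V₁ − P₂V₂)/(γ − 1) with γ = 5/3.
P₁V₁ = 4021 J, P₂V₂ = 10534 J.
W = (4021 − 10534) / 0.6667 = -9769 J.

W ≈ -9.77 kJ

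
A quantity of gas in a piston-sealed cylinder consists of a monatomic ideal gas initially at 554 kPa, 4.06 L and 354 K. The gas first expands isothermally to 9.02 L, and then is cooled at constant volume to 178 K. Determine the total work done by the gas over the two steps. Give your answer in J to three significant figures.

Step 1 (isothermal): W = P₁V₁ ln(V₂/V₁) = (2249) ln(9.02/4.06) = 1795 J.
Step 2 (isochoric): W = 0 (constant volume).
W_total = 1795 + 0 = 1795 J.

W_total ≈ 1800 J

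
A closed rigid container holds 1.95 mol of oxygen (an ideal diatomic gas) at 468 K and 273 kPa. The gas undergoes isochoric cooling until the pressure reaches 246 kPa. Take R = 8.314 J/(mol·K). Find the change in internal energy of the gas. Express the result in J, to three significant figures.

Constant volume ⇒ W = 0, so Q = ΔU = nCᵥΔT with Cᵥ = 5R/2 = 20.79 J/(mol·K).
At constant V, T₂/T₁ = P₂/P₁ ⇒ ΔT = T₁(P₂/P₁ − 1) = 468·(246/273 − 1) = -46.29 K.
ΔU = (1.95)(20.79)(-46.29) = -1876 J.

ΔU ≈ -1880 J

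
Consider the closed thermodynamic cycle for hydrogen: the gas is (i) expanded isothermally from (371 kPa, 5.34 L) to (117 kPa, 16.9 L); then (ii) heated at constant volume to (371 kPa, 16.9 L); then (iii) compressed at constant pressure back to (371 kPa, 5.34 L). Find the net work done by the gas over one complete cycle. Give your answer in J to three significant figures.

Leg (i): W = PᵢVᵢ ln(V_f/Vᵢ) = (1981) ln(16.9/5.34) = 2282 J.
Leg (ii): W = 0.
Leg (iii): W = PΔV = (371)(5.34 − 16.9) = -4289 J.
W_net = 2282 − 4289 = -2006 J.

W_net ≈ -2010 J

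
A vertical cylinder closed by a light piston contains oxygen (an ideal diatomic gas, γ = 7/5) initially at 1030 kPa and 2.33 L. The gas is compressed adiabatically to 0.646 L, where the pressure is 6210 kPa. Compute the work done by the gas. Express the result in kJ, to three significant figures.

Adiabatic: W = (P₁V₁ − P₂V₂)/(γ − 1) with γ = 7/5.
P₁V₁ = 2400 J, P₂V₂ = 4012 J.
W = (2400 − 4012) / 0.4 = -4029 J.

W ≈ -4.03 kJ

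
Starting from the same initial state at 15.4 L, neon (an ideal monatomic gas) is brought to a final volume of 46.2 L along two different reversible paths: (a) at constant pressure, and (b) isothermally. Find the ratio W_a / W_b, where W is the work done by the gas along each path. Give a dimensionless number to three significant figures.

W_a / W_b ≈ 1.82

Path (a) isobaric: W = P₁(V₂ − V₁) → W_a/(P₁V₁) = 2.
Path (b) isothermal: W = P₁V₁ ln(V₂/V₁) → W_b/(P₁V₁) = 1.099.
W_a / W_b = 2 / 1.099 = 1.82.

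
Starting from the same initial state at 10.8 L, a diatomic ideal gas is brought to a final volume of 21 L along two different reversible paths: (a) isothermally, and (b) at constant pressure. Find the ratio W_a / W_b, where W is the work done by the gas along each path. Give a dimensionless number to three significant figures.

W_a / W_b ≈ 0.704

Path (a) isothermal: W = P₁V₁ ln(V₂/V₁) → W_a/(P₁V₁) = 0.665.
Path (b) isobaric: W = P₁(V₂ − V₁) → W_b/(P₁V₁) = 0.9444.
W_a / W_b = 0.665 / 0.9444 = 0.7041.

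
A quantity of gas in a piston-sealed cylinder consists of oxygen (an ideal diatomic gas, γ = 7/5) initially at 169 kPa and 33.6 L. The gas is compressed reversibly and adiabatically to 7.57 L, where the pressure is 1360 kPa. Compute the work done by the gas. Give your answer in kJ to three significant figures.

Adiabatic: W = (P₁V₁ − P₂V₂)/(γ − 1) with γ = 7/5.
P₁V₁ = 5678 J, P₂V₂ = 10295 J.
W = (5678 − 10295) / 0.4 = -11542 J.

W ≈ -11.5 kJ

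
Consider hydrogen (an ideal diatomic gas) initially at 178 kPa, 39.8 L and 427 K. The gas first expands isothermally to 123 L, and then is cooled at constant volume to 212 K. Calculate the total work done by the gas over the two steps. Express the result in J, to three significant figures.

W_total ≈ 7990 J

Step 1 (isothermal): W = P₁V₁ ln(V₂/V₁) = (7084) ln(123/39.8) = 7993 J.
Step 2 (isochoric): W = 0 (constant volume).
W_total = 7993 + 0 = 7993 J.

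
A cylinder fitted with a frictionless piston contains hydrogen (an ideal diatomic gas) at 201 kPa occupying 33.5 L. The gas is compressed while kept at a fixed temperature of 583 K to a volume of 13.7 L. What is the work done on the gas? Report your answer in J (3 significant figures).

W ≈ 6020 J

Isothermal: W = nRT ln(V₂/V₁) = P₁V₁ ln(V₂/V₁).
P₁V₁ = (201 kPa)(33.5 L) = 6734 J.
W = 6734 × ln(13.7/33.5) = 6734 × -0.8941
W_by_gas = -6021 J; work on gas = −W_by = 6021 J.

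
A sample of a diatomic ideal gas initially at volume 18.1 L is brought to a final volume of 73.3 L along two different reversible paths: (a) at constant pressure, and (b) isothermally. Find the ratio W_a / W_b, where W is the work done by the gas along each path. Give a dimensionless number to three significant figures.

Path (a) isobaric: W = P₁(V₂ − V₁) → W_a/(P₁V₁) = 3.05.
Path (b) isothermal: W = P₁V₁ ln(V₂/V₁) → W_b/(P₁V₁) = 1.399.
W_a / W_b = 3.05 / 1.399 = 2.18.

W_a / W_b ≈ 2.18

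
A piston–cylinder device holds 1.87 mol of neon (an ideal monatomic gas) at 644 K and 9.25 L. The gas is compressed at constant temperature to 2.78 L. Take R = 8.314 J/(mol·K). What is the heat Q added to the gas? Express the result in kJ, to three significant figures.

Isothermal ⇒ ΔU = 0, so Q = W = nRT ln(V₂/V₁).
Q = (1.87)(8.314)(644) ln(2.78/9.25) = 10012 × -1.202 = -12037 J.

Q ≈ -12.0 kJ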